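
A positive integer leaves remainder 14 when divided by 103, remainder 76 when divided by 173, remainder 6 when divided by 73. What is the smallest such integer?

36579

The moduli are pairwise coprime; N = 103·173·73 = 1300787.
N/103 = 12629; 12629 ≡ 63 (mod 103); 63·18 ≡ 1, so inverse 18.
N/173 = 7519; 7519 ≡ 80 (mod 173); 80·93 ≡ 1, so inverse 93.
N/73 = 17819; 17819 ≡ 7 (mod 73); 7·21 ≡ 1, so inverse 21.
x ≡ 14·12629·18 + 76·7519·93 + 6·17819·21 = 58571994.
58571994 mod 1300787 = 36579.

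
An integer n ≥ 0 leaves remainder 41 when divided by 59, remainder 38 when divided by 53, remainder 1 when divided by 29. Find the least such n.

60988

From n ≡ 41 (mod 59) write n = 41 + 59t. Substituting into n ≡ 38 (mod 53) gives 59t ≡ 50 (mod 53), and since 6⁻¹ ≡ 9 (mod 53), t ≡ 26. Hence n ≡ 41 + 59·26 = 1575 (mod 3127).
From n ≡ 1575 (mod 3127) write n = 1575 + 3127t. Substituting into n ≡ 1 (mod 29) gives 3127t ≡ 21 (mod 29), and since 24⁻¹ ≡ 23 (mod 29), t ≡ 19. Hence n ≡ 1575 + 3127·19 = 60988 (mod 90683).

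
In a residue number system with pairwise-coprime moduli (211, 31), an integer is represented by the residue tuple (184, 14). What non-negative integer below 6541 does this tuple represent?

3982

Combine the congruences pairwise.
From x ≡ 184 (mod 211) write x = 184 + 211t. Substituting into x ≡ 14 (mod 31) gives 211t ≡ 16 (mod 31), and since 25⁻¹ ≡ 5 (mod 31), t ≡ 18. Hence x ≡ 184 + 211·18 = 3982 (mod 6541).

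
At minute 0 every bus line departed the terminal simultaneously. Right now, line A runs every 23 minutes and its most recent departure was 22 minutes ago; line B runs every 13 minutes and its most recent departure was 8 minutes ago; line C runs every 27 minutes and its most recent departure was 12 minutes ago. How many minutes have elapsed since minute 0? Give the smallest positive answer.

4116

The moduli are pairwise coprime; N = 23·13·27 = 8073.
N/23 = 351; 351 ≡ 6 (mod 23); 6·4 ≡ 1, so inverse 4.
N/13 = 621; 621 ≡ 10 (mod 13); 10·4 ≡ 1, so inverse 4.
N/27 = 299; 299 ≡ 2 (mod 27); 2·14 ≡ 1, so inverse 14.
t ≡ 22·351·4 + 8·621·4 + 12·299·14 = 100992.
100992 mod 8073 = 4116.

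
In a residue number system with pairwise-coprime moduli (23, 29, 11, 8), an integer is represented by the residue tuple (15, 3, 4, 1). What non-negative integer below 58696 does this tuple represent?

18737

The moduli are pairwise coprime; N = 23·29·11·8 = 58696.
N/23 = 2552; 2552 ≡ 22 (mod 23); 22·22 ≡ 1, so inverse 22.
N/29 = 2024; 2024 ≡ 23 (mod 29); 23·24 ≡ 1, so inverse 24.
N/11 = 5336; 5336 ≡ 1 (mod 11), inverse 1.
N/8 = 7337; 7337 ≡ 1 (mod 8), inverse 1.
x ≡ 15·2552·22 + 3·2024·24 + 4·5336·1 + 1·7337·1 = 1016569.
1016569 mod 58696 = 18737.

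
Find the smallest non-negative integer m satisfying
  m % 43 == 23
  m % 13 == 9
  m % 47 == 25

9096

The moduli are pairwise coprime; N = 43·13·47 = 26273.
N/43 = 611; 611 ≡ 9 (mod 43); 9·24 ≡ 1, so inverse 24.
N/13 = 2021; 2021 ≡ 6 (mod 13); 6·11 ≡ 1, so inverse 11.
N/47 = 559; 559 ≡ 42 (mod 47); 42·28 ≡ 1, so inverse 28.
m ≡ 23·611·24 + 9·2021·11 + 25·559·28 = 928651.
928651 mod 26273 = 9096.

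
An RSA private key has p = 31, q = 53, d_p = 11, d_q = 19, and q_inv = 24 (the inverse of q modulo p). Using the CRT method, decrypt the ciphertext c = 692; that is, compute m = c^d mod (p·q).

670

m₁ = c^(d_p) mod p: c ≡ 10 (mod 31), and 10^11 mod 31 = 19.
m₂ = c^(d_q) mod q: c ≡ 3 (mod 53), and 3^19 mod 53 = 34.
h = q_inv·(m₁ − m₂) mod p = 24·(19 − 34) mod 31 = 12.
m = m₂ + h·q = 34 + 12·53 = 670.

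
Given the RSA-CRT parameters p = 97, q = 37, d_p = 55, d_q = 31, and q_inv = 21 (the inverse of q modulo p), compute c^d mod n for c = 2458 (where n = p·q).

m₁ = c^(d_p) mod p: c ≡ 33 (mod 97), and 33^55 mod 97 = 50.
m₂ = c^(d_q) mod q: c ≡ 16 (mod 37), and 16^31 mod 37 = 9.
h = q_inv·(m₁ − m₂) mod p = 21·(50 − 9) mod 97 = 85.
m = m₂ + h·q = 9 + 85·37 = 3154.

3154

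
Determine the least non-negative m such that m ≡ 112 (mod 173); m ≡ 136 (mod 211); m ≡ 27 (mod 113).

1252632

From m ≡ 112 (mod 173) write m = 112 + 173t. Substituting into m ≡ 136 (mod 211) gives 173t ≡ 24 (mod 211), and since 173⁻¹ ≡ 161 (mod 211), t ≡ 66. Hence m ≡ 112 + 173·66 = 11530 (mod 36503).
From m ≡ 11530 (mod 36503) write m = 11530 + 36503t. Substituting into m ≡ 27 (mod 113) gives 36503t ≡ 23 (mod 113), and since 4⁻¹ ≡ 85 (mod 113), t ≡ 34. Hence m ≡ 11530 + 36503·34 = 1252632 (mod 4124839).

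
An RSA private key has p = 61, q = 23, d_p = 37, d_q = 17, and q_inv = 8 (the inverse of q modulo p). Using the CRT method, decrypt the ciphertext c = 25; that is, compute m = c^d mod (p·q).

m₁ = c^(d_p) mod p: c ≡ 25 (mod 61), and 25^37 mod 61 = 12.
m₂ = c^(d_q) mod q: c ≡ 2 (mod 23), and 2^17 mod 23 = 18.
h = q_inv·(m₁ − m₂) mod p = 8·(12 − 18) mod 61 = 13.
m = m₂ + h·q = 18 + 13·23 = 317.

317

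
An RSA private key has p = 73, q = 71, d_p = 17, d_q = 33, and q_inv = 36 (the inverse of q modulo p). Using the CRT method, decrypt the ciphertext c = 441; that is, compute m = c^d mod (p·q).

m₁ = c^(d_p) mod p: c ≡ 3 (mod 73), and 3^17 mod 73 = 24.
m₂ = c^(d_q) mod q: c ≡ 15 (mod 71), and 15^33 mod 71 = 6.
h = q_inv·(m₁ − m₂) mod p = 36·(24 − 6) mod 73 = 64.
m = m₂ + h·q = 6 + 64·71 = 4550.

4550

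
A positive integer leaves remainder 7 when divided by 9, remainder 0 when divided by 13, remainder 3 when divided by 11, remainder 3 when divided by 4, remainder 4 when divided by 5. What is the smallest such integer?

22399

From m ≡ 7 (mod 9) write m = 7 + 9t. Substituting into m ≡ 0 (mod 13) gives 9t ≡ 6 (mod 13), and since 9⁻¹ ≡ 3 (mod 13), t ≡ 5. Hence m ≡ 7 + 9·5 = 52 (mod 117).
From m ≡ 52 (mod 117) write m = 52 + 117t. Substituting into m ≡ 3 (mod 11) gives 117t ≡ 6 (mod 11), and since 7⁻¹ ≡ 8 (mod 11), t ≡ 4. Hence m ≡ 52 + 117·4 = 520 (mod 1287).
From m ≡ 520 (mod 1287) write m = 520 + 1287t. Substituting into m ≡ 3 (mod 4) gives 1287t ≡ 3 (mod 4), and since 3⁻¹ ≡ 3 (mod 4), t ≡ 1. Hence m ≡ 520 + 1287·1 = 1807 (mod 5148).
From m ≡ 1807 (mod 5148) write m = 1807 + 5148t. Substituting into m ≡ 4 (mod 5) gives 5148t ≡ 2 (mod 5), and since 3⁻¹ ≡ 2 (mod 5), t ≡ 4. Hence m ≡ 1807 + 5148·4 = 22399 (mod 25740).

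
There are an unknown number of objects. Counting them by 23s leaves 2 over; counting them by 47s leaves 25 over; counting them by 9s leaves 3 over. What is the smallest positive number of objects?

The moduli are pairwise coprime; M = 23·47·9 = 9729.
M/23 = 423; 423 ≡ 9 (mod 23); 9·18 ≡ 1, so inverse 18.
M/47 = 207; 207 ≡ 19 (mod 47); 19·5 ≡ 1, so inverse 5.
M/9 = 1081; 1081 ≡ 1 (mod 9), inverse 1.
N ≡ 2·423·18 + 25·207·5 + 3·1081·1 = 44346.
44346 mod 9729 = 5430.

5430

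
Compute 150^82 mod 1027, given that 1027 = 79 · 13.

225

Mod 79: 150 ≡ 71; by Fermat, exponent reduces to 82 mod 78 = 4; 71^4 ≡ 67 (mod 79).
Mod 13: 150 ≡ 7; by Fermat, exponent reduces to 82 mod 12 = 10; 7^10 ≡ 4 (mod 13).
Combine by CRT: x ≡ 67 (mod 79), x ≡ 4 (mod 13) ⇒ x ≡ 225 (mod 1027).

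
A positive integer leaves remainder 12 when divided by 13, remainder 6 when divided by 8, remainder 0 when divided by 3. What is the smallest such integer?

Combine the congruences pairwise.
From n ≡ 12 (mod 13) write n = 12 + 13t. Substituting into n ≡ 6 (mod 8) gives 13t ≡ 2 (mod 8), and since 5⁻¹ ≡ 5 (mod 8), t ≡ 2. Hence n ≡ 12 + 13·2 = 38 (mod 104).
From n ≡ 38 (mod 104) write n = 38 + 104t. Substituting into n ≡ 0 (mod 3) gives 104t ≡ 1 (mod 3), and since 2⁻¹ ≡ 2 (mod 3), t ≡ 2. Hence n ≡ 38 + 104·2 = 246 (mod 312).

246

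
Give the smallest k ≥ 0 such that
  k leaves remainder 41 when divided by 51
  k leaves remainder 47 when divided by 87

gcd(51, 87) = 3 and 3 | (47 − 41), so the pair is consistent; merging gives k ≡ 1265 (mod 1479), where 1479 = lcm(51, 87).
The solution is unique modulo lcm(51, 87) = 1479.

1265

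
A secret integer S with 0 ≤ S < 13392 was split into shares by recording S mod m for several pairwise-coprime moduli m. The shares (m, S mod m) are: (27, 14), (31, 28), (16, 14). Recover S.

Combine the congruences pairwise.
From S ≡ 14 (mod 27) write S = 14 + 27t. Substituting into S ≡ 28 (mod 31) gives 27t ≡ 14 (mod 31), and since 27⁻¹ ≡ 23 (mod 31), t ≡ 12. Hence S ≡ 14 + 27·12 = 338 (mod 837).
From S ≡ 338 (mod 837) write S = 338 + 837t. Substituting into S ≡ 14 (mod 16) gives 837t ≡ 12 (mod 16), and since 5⁻¹ ≡ 13 (mod 16), t ≡ 12. Hence S ≡ 338 + 837·12 = 10382 (mod 13392).

10382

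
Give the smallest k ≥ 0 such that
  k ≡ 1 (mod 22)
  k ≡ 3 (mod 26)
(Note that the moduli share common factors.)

133

Combine the congruences pairwise.
gcd(22, 26) = 2 and 2 | (3 − 1), so the pair is consistent; merging gives k ≡ 133 (mod 286), where 286 = lcm(22, 26).
The solution is unique modulo lcm(22, 26) = 286.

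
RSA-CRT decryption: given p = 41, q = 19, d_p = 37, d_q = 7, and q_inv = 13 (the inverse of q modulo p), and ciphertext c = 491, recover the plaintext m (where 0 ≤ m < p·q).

m₁ = c^(d_p) mod p: c ≡ 40 (mod 41), and 40^37 mod 41 = 40.
m₂ = c^(d_q) mod q: c ≡ 16 (mod 19), and 16^7 mod 19 = 17.
h = q_inv·(m₁ − m₂) mod p = 13·(40 − 17) mod 41 = 12.
m = m₂ + h·q = 17 + 12·19 = 245.

245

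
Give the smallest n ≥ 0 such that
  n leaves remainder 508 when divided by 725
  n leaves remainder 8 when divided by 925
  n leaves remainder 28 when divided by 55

Combine the congruences pairwise.
gcd(725, 925) = 25 and 25 | (8 − 508), so the pair is consistent; merging gives n ≡ 15733 (mod 26825), where 26825 = lcm(725, 925).
gcd(26825, 55) = 5 and 5 | (28 − 15733), so the pair is consistent; merging gives n ≡ 69383 (mod 295075), where 295075 = lcm(26825, 55).
The solution is unique modulo lcm(725, 925, 55) = 295075.

69383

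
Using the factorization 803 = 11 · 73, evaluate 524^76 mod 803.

Mod 11: 524 ≡ 7; by Fermat, exponent reduces to 76 mod 10 = 6; 7^6 ≡ 4 (mod 11).
Mod 73: 524 ≡ 13; by Fermat, exponent reduces to 76 mod 72 = 4; 13^4 ≡ 18 (mod 73).
Combine by CRT: x ≡ 4 (mod 11), x ≡ 18 (mod 73) ⇒ x ≡ 675 (mod 803).

675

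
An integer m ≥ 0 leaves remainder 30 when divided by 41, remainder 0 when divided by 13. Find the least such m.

481

Combine the congruences pairwise.
From m ≡ 30 (mod 41) write m = 30 + 41t. Substituting into m ≡ 0 (mod 13) gives 41t ≡ 9 (mod 13), and since 2⁻¹ ≡ 7 (mod 13), t ≡ 11. Hence m ≡ 30 + 41·11 = 481 (mod 533).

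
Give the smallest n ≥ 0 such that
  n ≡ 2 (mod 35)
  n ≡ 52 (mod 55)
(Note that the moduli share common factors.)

107

gcd(35, 55) = 5 and 5 | (52 − 2), so the pair is consistent; merging gives n ≡ 107 (mod 385), where 385 = lcm(35, 55).
The solution is unique modulo lcm(35, 55) = 385.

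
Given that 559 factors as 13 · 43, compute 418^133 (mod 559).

522

Mod 13: 418 ≡ 2; by Fermat, exponent reduces to 133 mod 12 = 1; 2^1 ≡ 2 (mod 13).
Mod 43: 418 ≡ 31; by Fermat, exponent reduces to 133 mod 42 = 7; 31^7 ≡ 6 (mod 43).
Combine by CRT: x ≡ 2 (mod 13), x ≡ 6 (mod 43) ⇒ x ≡ 522 (mod 559).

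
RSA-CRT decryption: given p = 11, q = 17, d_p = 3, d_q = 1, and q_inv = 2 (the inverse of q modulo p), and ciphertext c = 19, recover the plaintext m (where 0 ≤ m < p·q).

m₁ = c^(d_p) mod p: c ≡ 8 (mod 11), and 8^3 mod 11 = 6.
m₂ = c^(d_q) mod q: c ≡ 2 (mod 17), and 2^1 mod 17 = 2.
h = q_inv·(m₁ − m₂) mod p = 2·(6 − 2) mod 11 = 8.
m = m₂ + h·q = 2 + 8·17 = 138.

138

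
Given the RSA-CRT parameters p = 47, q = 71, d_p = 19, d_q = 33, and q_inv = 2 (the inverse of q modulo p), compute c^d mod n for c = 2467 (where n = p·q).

3321

m₁ = c^(d_p) mod p: c ≡ 23 (mod 47), and 23^19 mod 47 = 31.
m₂ = c^(d_q) mod q: c ≡ 53 (mod 71), and 53^33 mod 71 = 55.
h = q_inv·(m₁ − m₂) mod p = 2·(31 − 55) mod 47 = 46.
m = m₂ + h·q = 55 + 46·71 = 3321.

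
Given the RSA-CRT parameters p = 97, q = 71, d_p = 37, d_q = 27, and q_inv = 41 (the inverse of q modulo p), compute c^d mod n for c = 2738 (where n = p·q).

m₁ = c^(d_p) mod p: c ≡ 22 (mod 97), and 22^37 mod 97 = 22.
m₂ = c^(d_q) mod q: c ≡ 40 (mod 71), and 40^27 mod 71 = 9.
h = q_inv·(m₁ − m₂) mod p = 41·(22 − 9) mod 97 = 48.
m = m₂ + h·q = 9 + 48·71 = 3417.

3417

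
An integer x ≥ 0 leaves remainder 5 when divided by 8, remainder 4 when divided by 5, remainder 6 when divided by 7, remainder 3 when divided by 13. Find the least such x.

Combine the congruences pairwise.
From x ≡ 5 (mod 8) write x = 5 + 8t. Substituting into x ≡ 4 (mod 5) gives 8t ≡ 4 (mod 5), and since 3⁻¹ ≡ 2 (mod 5), t ≡ 3. Hence x ≡ 5 + 8·3 = 29 (mod 40).
From x ≡ 29 (mod 40) write x = 29 + 40t. Substituting into x ≡ 6 (mod 7) gives 40t ≡ 5 (mod 7), and since 5⁻¹ ≡ 3 (mod 7), t ≡ 1. Hence x ≡ 29 + 40·1 = 69 (mod 280).
From x ≡ 69 (mod 280) write x = 69 + 280t. Substituting into x ≡ 3 (mod 13) gives 280t ≡ 12 (mod 13), and since 7⁻¹ ≡ 2 (mod 13), t ≡ 11. Hence x ≡ 69 + 280·11 = 3149 (mod 3640).

3149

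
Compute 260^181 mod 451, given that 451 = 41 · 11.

Mod 41: 260 ≡ 14; by Fermat, exponent reduces to 181 mod 40 = 21; 14^21 ≡ 27 (mod 41).
Mod 11: 260 ≡ 7; by Fermat, exponent reduces to 181 mod 10 = 1; 7^1 ≡ 7 (mod 11).
Combine by CRT: x ≡ 27 (mod 41), x ≡ 7 (mod 11) ⇒ x ≡ 150 (mod 451).

150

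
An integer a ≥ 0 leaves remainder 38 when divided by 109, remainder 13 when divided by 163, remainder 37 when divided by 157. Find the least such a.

1715262

The moduli are pairwise coprime; N = 109·163·157 = 2789419.
N/109 = 25591; 25591 ≡ 85 (mod 109); 85·59 ≡ 1, so inverse 59.
N/163 = 17113; 17113 ≡ 161 (mod 163); 161·81 ≡ 1, so inverse 81.
N/157 = 17767; 17767 ≡ 26 (mod 157); 26·151 ≡ 1, so inverse 151.
a ≡ 38·25591·59 + 13·17113·81 + 37·17767·151 = 174659240.
174659240 mod 2789419 = 1715262.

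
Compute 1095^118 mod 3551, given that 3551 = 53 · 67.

Mod 53: 1095 ≡ 35; by Fermat, exponent reduces to 118 mod 52 = 14; 35^14 ≡ 43 (mod 53).
Mod 67: 1095 ≡ 23; by Fermat, exponent reduces to 118 mod 66 = 52; 23^52 ≡ 16 (mod 67).
Combine by CRT: x ≡ 43 (mod 53), x ≡ 16 (mod 67) ⇒ x ≡ 2428 (mod 3551).

2428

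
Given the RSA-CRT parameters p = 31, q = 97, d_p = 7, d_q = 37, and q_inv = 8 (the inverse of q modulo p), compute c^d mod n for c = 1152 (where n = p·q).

m₁ = c^(d_p) mod p: c ≡ 5 (mod 31), and 5^7 mod 31 = 5.
m₂ = c^(d_q) mod q: c ≡ 85 (mod 97), and 85^37 mod 97 = 70.
h = q_inv·(m₁ − m₂) mod p = 8·(5 − 70) mod 31 = 7.
m = m₂ + h·q = 70 + 7·97 = 749.

749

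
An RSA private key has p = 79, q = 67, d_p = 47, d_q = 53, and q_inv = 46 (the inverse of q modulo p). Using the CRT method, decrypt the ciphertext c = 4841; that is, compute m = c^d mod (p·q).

m₁ = c^(d_p) mod p: c ≡ 22 (mod 79), and 22^47 mod 79 = 46.
m₂ = c^(d_q) mod q: c ≡ 17 (mod 67), and 17^53 mod 67 = 56.
h = q_inv·(m₁ − m₂) mod p = 46·(46 − 56) mod 79 = 14.
m = m₂ + h·q = 56 + 14·67 = 994.

994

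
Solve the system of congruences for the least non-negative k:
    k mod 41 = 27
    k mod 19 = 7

Combine the congruences pairwise.
From k ≡ 27 (mod 41) write k = 27 + 41t. Substituting into k ≡ 7 (mod 19) gives 41t ≡ 18 (mod 19), and since 3⁻¹ ≡ 13 (mod 19), t ≡ 6. Hence k ≡ 27 + 41·6 = 273 (mod 779).

273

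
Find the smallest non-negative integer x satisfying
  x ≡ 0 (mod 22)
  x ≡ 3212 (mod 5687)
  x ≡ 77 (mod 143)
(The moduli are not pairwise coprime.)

25960

gcd(22, 5687) = 11 and 11 | (3212 − 0), so the pair is consistent; merging gives x ≡ 3212 (mod 11374), where 11374 = lcm(22, 5687).
gcd(11374, 143) = 11 and 11 | (77 − 3212), so the pair is consistent; merging gives x ≡ 25960 (mod 147862), where 147862 = lcm(11374, 143).
The solution is unique modulo lcm(22, 5687, 143) = 147862.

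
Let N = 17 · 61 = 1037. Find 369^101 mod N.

Mod 17: 369 ≡ 12; by Fermat, exponent reduces to 101 mod 16 = 5; 12^5 ≡ 3 (mod 17).
Mod 61: 369 ≡ 3; by Fermat, exponent reduces to 101 mod 60 = 41; 3^41 ≡ 3 (mod 61).
Combine by CRT: x ≡ 3 (mod 17), x ≡ 3 (mod 61) ⇒ x ≡ 3 (mod 1037).

3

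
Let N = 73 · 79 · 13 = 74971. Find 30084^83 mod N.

69414

Mod 73: 30084 ≡ 8; by Fermat, exponent reduces to 83 mod 72 = 11; 8^11 ≡ 64 (mod 73).
Mod 79: 30084 ≡ 64; by Fermat, exponent reduces to 83 mod 78 = 5; 64^5 ≡ 52 (mod 79).
Mod 13: 30084 ≡ 2; by Fermat, exponent reduces to 83 mod 12 = 11; 2^11 ≡ 7 (mod 13).
Combine by CRT: x ≡ 64 (mod 73), x ≡ 52 (mod 79), x ≡ 7 (mod 13) ⇒ x ≡ 69414 (mod 74971).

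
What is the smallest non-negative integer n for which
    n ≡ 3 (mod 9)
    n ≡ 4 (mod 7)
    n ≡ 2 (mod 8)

354

The moduli are pairwise coprime; M = 9·7·8 = 504.
M/9 = 56; 56 ≡ 2 (mod 9); 2·5 ≡ 1, so inverse 5.
M/7 = 72; 72 ≡ 2 (mod 7); 2·4 ≡ 1, so inverse 4.
M/8 = 63; 63 ≡ 7 (mod 8); 7·7 ≡ 1, so inverse 7.
n ≡ 3·56·5 + 4·72·4 + 2·63·7 = 2874.
2874 mod 504 = 354.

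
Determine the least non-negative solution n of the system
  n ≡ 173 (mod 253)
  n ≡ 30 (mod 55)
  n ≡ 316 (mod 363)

34075

gcd(253, 55) = 11 and 11 | (30 − 173), so the pair is consistent; merging gives n ≡ 1185 (mod 1265), where 1265 = lcm(253, 55).
gcd(1265, 363) = 11 and 11 | (316 − 1185), so the pair is consistent; merging gives n ≡ 34075 (mod 41745), where 41745 = lcm(1265, 363).
The solution is unique modulo lcm(253, 55, 363) = 41745.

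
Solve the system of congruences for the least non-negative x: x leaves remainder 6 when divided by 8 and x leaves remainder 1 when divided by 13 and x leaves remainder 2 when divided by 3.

14

The moduli are pairwise coprime; N = 8·13·3 = 312.
N/8 = 39; 39 ≡ 7 (mod 8); 7·7 ≡ 1, so inverse 7.
N/13 = 24; 24 ≡ 11 (mod 13); 11·6 ≡ 1, so inverse 6.
N/3 = 104; 104 ≡ 2 (mod 3); 2·2 ≡ 1, so inverse 2.
x ≡ 6·39·7 + 1·24·6 + 2·104·2 = 2198.
2198 mod 312 = 14.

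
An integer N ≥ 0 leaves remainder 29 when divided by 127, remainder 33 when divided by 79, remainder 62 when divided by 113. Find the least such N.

325276

The moduli are pairwise coprime; M = 127·79·113 = 1133729.
M/127 = 8927; 8927 ≡ 37 (mod 127); 37·103 ≡ 1, so inverse 103.
M/79 = 14351; 14351 ≡ 52 (mod 79); 52·38 ≡ 1, so inverse 38.
M/113 = 10033; 10033 ≡ 89 (mod 113); 89·80 ≡ 1, so inverse 80.
N ≡ 29·8927·103 + 33·14351·38 + 62·10033·80 = 94424783.
94424783 mod 1133729 = 325276.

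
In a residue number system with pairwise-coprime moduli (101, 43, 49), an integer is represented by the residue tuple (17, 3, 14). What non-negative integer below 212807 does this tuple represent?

Combine the congruences pairwise.
From x ≡ 17 (mod 101) write x = 17 + 101t. Substituting into x ≡ 3 (mod 43) gives 101t ≡ 29 (mod 43), and since 15⁻¹ ≡ 23 (mod 43), t ≡ 22. Hence x ≡ 17 + 101·22 = 2239 (mod 4343).
From x ≡ 2239 (mod 4343) write x = 2239 + 4343t. Substituting into x ≡ 14 (mod 49) gives 4343t ≡ 29 (mod 49), and since 31⁻¹ ≡ 19 (mod 49), t ≡ 12. Hence x ≡ 2239 + 4343·12 = 54355 (mod 212807).

54355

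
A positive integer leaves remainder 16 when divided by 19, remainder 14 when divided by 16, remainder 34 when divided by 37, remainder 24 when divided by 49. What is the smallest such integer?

The moduli are pairwise coprime; N = 19·16·37·49 = 551152.
N/19 = 29008; 29008 ≡ 14 (mod 19); 14·15 ≡ 1, so inverse 15.
N/16 = 34447; 34447 ≡ 15 (mod 16); 15·15 ≡ 1, so inverse 15.
N/37 = 14896; 14896 ≡ 22 (mod 37); 22·32 ≡ 1, so inverse 32.
N/49 = 11248; 11248 ≡ 27 (mod 49); 27·20 ≡ 1, so inverse 20.
t ≡ 16·29008·15 + 14·34447·15 + 34·14896·32 + 24·11248·20 = 35801678.
35801678 mod 551152 = 527950.

527950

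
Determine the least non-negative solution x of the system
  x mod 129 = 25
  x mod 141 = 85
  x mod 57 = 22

Combine the congruences pairwise.
gcd(129, 141) = 3 and 3 | (85 − 25), so the pair is consistent; merging gives x ≡ 5443 (mod 6063), where 6063 = lcm(129, 141).
gcd(6063, 57) = 3 and 3 | (22 − 5443), so the pair is consistent; merging gives x ≡ 102451 (mod 115197), where 115197 = lcm(6063, 57).
The solution is unique modulo lcm(129, 141, 57) = 115197.

102451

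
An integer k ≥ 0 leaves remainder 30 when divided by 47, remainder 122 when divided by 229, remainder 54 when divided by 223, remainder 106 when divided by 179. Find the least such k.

289768707

The moduli are pairwise coprime; N = 47·229·223·179 = 429626671.
N/47 = 9140993; 9140993 ≡ 10 (mod 47); 10·33 ≡ 1, so inverse 33.
N/229 = 1876099; 1876099 ≡ 131 (mod 229); 131·7 ≡ 1, so inverse 7.
N/223 = 1926577; 1926577 ≡ 80 (mod 223); 80·92 ≡ 1, so inverse 92.
N/179 = 2400149; 2400149 ≡ 117 (mod 179); 117·153 ≡ 1, so inverse 153.
k ≡ 30·9140993·33 + 122·1876099·7 + 54·1926577·92 + 106·2400149·153 = 59148622634.
59148622634 mod 429626671 = 289768707.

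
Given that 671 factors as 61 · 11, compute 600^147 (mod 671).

272

Mod 61: 600 ≡ 51; by Fermat, exponent reduces to 147 mod 60 = 27; 51^27 ≡ 28 (mod 61).
Mod 11: 600 ≡ 6; by Fermat, exponent reduces to 147 mod 10 = 7; 6^7 ≡ 8 (mod 11).
Combine by CRT: x ≡ 28 (mod 61), x ≡ 8 (mod 11) ⇒ x ≡ 272 (mod 671).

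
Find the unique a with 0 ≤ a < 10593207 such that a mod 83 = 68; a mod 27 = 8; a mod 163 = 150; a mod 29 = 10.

9452357

The moduli are pairwise coprime; N = 83·27·163·29 = 10593207.
N/83 = 127629; 127629 ≡ 58 (mod 83); 58·73 ≡ 1, so inverse 73.
N/27 = 392341; 392341 ≡ 4 (mod 27); 4·7 ≡ 1, so inverse 7.
N/163 = 64989; 64989 ≡ 115 (mod 163); 115·146 ≡ 1, so inverse 146.
N/29 = 365283; 365283 ≡ 28 (mod 29); 28·28 ≡ 1, so inverse 28.
a ≡ 68·127629·73 + 8·392341·7 + 150·64989·146 + 10·365283·28 = 2181059792.
2181059792 mod 10593207 = 9452357.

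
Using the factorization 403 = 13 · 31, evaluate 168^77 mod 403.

389

Mod 13: 168 ≡ 12; by Fermat, exponent reduces to 77 mod 12 = 5; 12^5 ≡ 12 (mod 13).
Mod 31: 168 ≡ 13; by Fermat, exponent reduces to 77 mod 30 = 17; 13^17 ≡ 17 (mod 31).
Combine by CRT: x ≡ 12 (mod 13), x ≡ 17 (mod 31) ⇒ x ≡ 389 (mod 403).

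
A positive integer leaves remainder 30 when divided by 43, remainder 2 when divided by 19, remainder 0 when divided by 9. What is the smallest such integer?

3384

From a ≡ 30 (mod 43) write a = 30 + 43t. Substituting into a ≡ 2 (mod 19) gives 43t ≡ 10 (mod 19), and since 5⁻¹ ≡ 4 (mod 19), t ≡ 2. Hence a ≡ 30 + 43·2 = 116 (mod 817).
From a ≡ 116 (mod 817) write a = 116 + 817t. Substituting into a ≡ 0 (mod 9) gives 817t ≡ 1 (mod 9), and since 7⁻¹ ≡ 4 (mod 9), t ≡ 4. Hence a ≡ 116 + 817·4 = 3384 (mod 7353).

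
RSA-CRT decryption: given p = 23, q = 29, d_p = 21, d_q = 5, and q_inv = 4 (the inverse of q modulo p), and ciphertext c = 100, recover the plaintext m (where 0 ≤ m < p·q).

325

m₁ = c^(d_p) mod p: c ≡ 8 (mod 23), and 8^21 mod 23 = 3.
m₂ = c^(d_q) mod q: c ≡ 13 (mod 29), and 13^5 mod 29 = 6.
h = q_inv·(m₁ − m₂) mod p = 4·(3 − 6) mod 23 = 11.
m = m₂ + h·q = 6 + 11·29 = 325.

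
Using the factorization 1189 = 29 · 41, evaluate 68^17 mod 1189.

1175

Mod 29: 68 ≡ 10; 10^17 ≡ 15 (mod 29).
Mod 41: 68 ≡ 27; 27^17 ≡ 27 (mod 41).
Combine by CRT: x ≡ 15 (mod 29), x ≡ 27 (mod 41) ⇒ x ≡ 1175 (mod 1189).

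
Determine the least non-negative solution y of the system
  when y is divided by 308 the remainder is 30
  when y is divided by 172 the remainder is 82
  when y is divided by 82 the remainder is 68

301254

gcd(308, 172) = 4 and 4 | (82 − 30), so the pair is consistent; merging gives y ≡ 9886 (mod 13244), where 13244 = lcm(308, 172).
gcd(13244, 82) = 2 and 2 | (68 − 9886), so the pair is consistent; merging gives y ≡ 301254 (mod 543004), where 543004 = lcm(13244, 82).
The solution is unique modulo lcm(308, 172, 82) = 543004.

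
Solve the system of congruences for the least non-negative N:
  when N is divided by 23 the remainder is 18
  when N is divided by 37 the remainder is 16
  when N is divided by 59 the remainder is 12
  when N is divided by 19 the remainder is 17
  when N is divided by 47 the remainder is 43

26971980

From N ≡ 18 (mod 23) write N = 18 + 23t. Substituting into N ≡ 16 (mod 37) gives 23t ≡ 35 (mod 37), and since 23⁻¹ ≡ 29 (mod 37), t ≡ 16. Hence N ≡ 18 + 23·16 = 386 (mod 851).
From N ≡ 386 (mod 851) write N = 386 + 851t. Substituting into N ≡ 12 (mod 59) gives 851t ≡ 39 (mod 59), and since 25⁻¹ ≡ 26 (mod 59), t ≡ 11. Hence N ≡ 386 + 851·11 = 9747 (mod 50209).
From N ≡ 9747 (mod 50209) write N = 9747 + 50209t. Substituting into N ≡ 17 (mod 19) gives 50209t ≡ 17 (mod 19), and since 11⁻¹ ≡ 7 (mod 19), t ≡ 5. Hence N ≡ 9747 + 50209·5 = 260792 (mod 953971).
From N ≡ 260792 (mod 953971) write N = 260792 + 953971t. Substituting into N ≡ 43 (mod 47) gives 953971t ≡ 7 (mod 47), and since 12⁻¹ ≡ 4 (mod 47), t ≡ 28. Hence N ≡ 260792 + 953971·28 = 26971980 (mod 44836637).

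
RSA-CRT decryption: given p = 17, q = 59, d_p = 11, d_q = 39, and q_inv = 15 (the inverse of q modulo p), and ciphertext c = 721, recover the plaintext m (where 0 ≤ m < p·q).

m₁ = c^(d_p) mod p: c ≡ 7 (mod 17), and 7^11 mod 17 = 14.
m₂ = c^(d_q) mod q: c ≡ 13 (mod 59), and 13^39 mod 59 = 23.
h = q_inv·(m₁ − m₂) mod p = 15·(14 − 23) mod 17 = 1.
m = m₂ + h·q = 23 + 1·59 = 82.

82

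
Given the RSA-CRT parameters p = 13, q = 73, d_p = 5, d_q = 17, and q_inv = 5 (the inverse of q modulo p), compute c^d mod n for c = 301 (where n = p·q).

m₁ = c^(d_p) mod p: c ≡ 2 (mod 13), and 2^5 mod 13 = 6.
m₂ = c^(d_q) mod q: c ≡ 9 (mod 73), and 9^17 mod 73 = 65.
h = q_inv·(m₁ − m₂) mod p = 5·(6 − 65) mod 13 = 4.
m = m₂ + h·q = 65 + 4·73 = 357.

357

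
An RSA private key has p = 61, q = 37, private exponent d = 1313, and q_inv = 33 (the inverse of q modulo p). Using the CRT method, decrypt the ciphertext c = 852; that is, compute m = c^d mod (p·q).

1962

d_p = d mod (p−1) = 1313 mod 60 = 53; d_q = d mod (q−1) = 17.
m₁ = c^(d_p) mod p: c ≡ 59 (mod 61), and 59^53 mod 61 = 10.
m₂ = c^(d_q) mod q: c ≡ 1 (mod 37), and 1^17 mod 37 = 1.
h = q_inv·(m₁ − m₂) mod p = 33·(10 − 1) mod 61 = 53.
m = m₂ + h·q = 1 + 53·37 = 1962.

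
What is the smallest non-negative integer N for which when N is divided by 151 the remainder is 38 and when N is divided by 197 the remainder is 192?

Combine the congruences pairwise.
From N ≡ 38 (mod 151) write N = 38 + 151t. Substituting into N ≡ 192 (mod 197) gives 151t ≡ 154 (mod 197), and since 151⁻¹ ≡ 167 (mod 197), t ≡ 108. Hence N ≡ 38 + 151·108 = 16346 (mod 29747).

16346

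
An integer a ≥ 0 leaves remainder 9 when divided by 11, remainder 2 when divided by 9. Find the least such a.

Combine the congruences pairwise.
From a ≡ 9 (mod 11) write a = 9 + 11t. Substituting into a ≡ 2 (mod 9) gives 11t ≡ 2 (mod 9), and since 2⁻¹ ≡ 5 (mod 9), t ≡ 1. Hence a ≡ 9 + 11·1 = 20 (mod 99).

20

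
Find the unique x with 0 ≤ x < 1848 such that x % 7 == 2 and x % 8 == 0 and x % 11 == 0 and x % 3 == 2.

968

Combine the congruences pairwise.
From x ≡ 2 (mod 7) write x = 2 + 7t. Substituting into x ≡ 0 (mod 8) gives 7t ≡ 6 (mod 8), and since 7⁻¹ ≡ 7 (mod 8), t ≡ 2. Hence x ≡ 2 + 7·2 = 16 (mod 56).
From x ≡ 16 (mod 56) write x = 16 + 56t. Substituting into x ≡ 0 (mod 11) gives 56t ≡ 6 (mod 11), and since 1⁻¹ ≡ 1 (mod 11), t ≡ 6. Hence x ≡ 16 + 56·6 = 352 (mod 616).
From x ≡ 352 (mod 616) write x = 352 + 616t. Substituting into x ≡ 2 (mod 3) gives 616t ≡ 1 (mod 3), and since 1⁻¹ ≡ 1 (mod 3), t ≡ 1. Hence x ≡ 352 + 616·1 = 968 (mod 1848).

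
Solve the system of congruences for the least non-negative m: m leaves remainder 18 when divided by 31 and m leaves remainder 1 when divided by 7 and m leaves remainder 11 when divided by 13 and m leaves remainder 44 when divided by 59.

From m ≡ 18 (mod 31) write m = 18 + 31t. Substituting into m ≡ 1 (mod 7) gives 31t ≡ 4 (mod 7), and since 3⁻¹ ≡ 5 (mod 7), t ≡ 6. Hence m ≡ 18 + 31·6 = 204 (mod 217).
From m ≡ 204 (mod 217) write m = 204 + 217t. Substituting into m ≡ 11 (mod 13) gives 217t ≡ 2 (mod 13), and since 9⁻¹ ≡ 3 (mod 13), t ≡ 6. Hence m ≡ 204 + 217·6 = 1506 (mod 2821).
From m ≡ 1506 (mod 2821) write m = 1506 + 2821t. Substituting into m ≡ 44 (mod 59) gives 2821t ≡ 13 (mod 59), and since 48⁻¹ ≡ 16 (mod 59), t ≡ 31. Hence m ≡ 1506 + 2821·31 = 88957 (mod 166439).

88957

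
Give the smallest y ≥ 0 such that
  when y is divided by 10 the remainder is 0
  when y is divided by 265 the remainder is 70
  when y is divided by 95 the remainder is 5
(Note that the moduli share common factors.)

Combine the congruences pairwise.
gcd(10, 265) = 5 and 5 | (70 − 0), so the pair is consistent; merging gives y ≡ 70 (mod 530), where 530 = lcm(10, 265).
gcd(530, 95) = 5 and 5 | (5 − 70), so the pair is consistent; merging gives y ≡ 2190 (mod 10070), where 10070 = lcm(530, 95).
The solution is unique modulo lcm(10, 265, 95) = 10070.

2190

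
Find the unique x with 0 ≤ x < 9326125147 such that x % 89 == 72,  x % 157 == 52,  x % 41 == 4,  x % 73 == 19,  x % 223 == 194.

7423438274

From x ≡ 72 (mod 89) write x = 72 + 89t. Substituting into x ≡ 52 (mod 157) gives 89t ≡ 137 (mod 157), and since 89⁻¹ ≡ 30 (mod 157), t ≡ 28. Hence x ≡ 72 + 89·28 = 2564 (mod 13973).
From x ≡ 2564 (mod 13973) write x = 2564 + 13973t. Substituting into x ≡ 4 (mod 41) gives 13973t ≡ 23 (mod 41), and since 33⁻¹ ≡ 5 (mod 41), t ≡ 33. Hence x ≡ 2564 + 13973·33 = 463673 (mod 572893).
From x ≡ 463673 (mod 572893) write x = 463673 + 572893t. Substituting into x ≡ 19 (mod 73) gives 572893t ≡ 42 (mod 73), and since 62⁻¹ ≡ 53 (mod 73), t ≡ 36. Hence x ≡ 463673 + 572893·36 = 21087821 (mod 41821189).
From x ≡ 21087821 (mod 41821189) write x = 21087821 + 41821189t. Substituting into x ≡ 194 (mod 223) gives 41821189t ≡ 145 (mod 223), and since 215⁻¹ ≡ 195 (mod 223), t ≡ 177. Hence x ≡ 21087821 + 41821189·177 = 7423438274 (mod 9326125147).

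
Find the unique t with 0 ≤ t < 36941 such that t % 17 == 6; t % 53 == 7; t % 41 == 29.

30164

The moduli are pairwise coprime; N = 17·53·41 = 36941.
N/17 = 2173; 2173 ≡ 14 (mod 17); 14·11 ≡ 1, so inverse 11.
N/53 = 697; 697 ≡ 8 (mod 53); 8·20 ≡ 1, so inverse 20.
N/41 = 901; 901 ≡ 40 (mod 41); 40·40 ≡ 1, so inverse 40.
t ≡ 6·2173·11 + 7·697·20 + 29·901·40 = 1286158.
1286158 mod 36941 = 30164.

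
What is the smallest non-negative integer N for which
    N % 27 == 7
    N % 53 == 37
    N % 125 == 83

From N ≡ 7 (mod 27) write N = 7 + 27t. Substituting into N ≡ 37 (mod 53) gives 27t ≡ 30 (mod 53), and since 27⁻¹ ≡ 2 (mod 53), t ≡ 7. Hence N ≡ 7 + 27·7 = 196 (mod 1431).
From N ≡ 196 (mod 1431) write N = 196 + 1431t. Substituting into N ≡ 83 (mod 125) gives 1431t ≡ 12 (mod 125), and since 56⁻¹ ≡ 96 (mod 125), t ≡ 27. Hence N ≡ 196 + 1431·27 = 38833 (mod 178875).

38833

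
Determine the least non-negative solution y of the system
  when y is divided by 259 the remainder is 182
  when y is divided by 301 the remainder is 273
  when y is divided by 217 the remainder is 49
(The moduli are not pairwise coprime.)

257628

gcd(259, 301) = 7 and 7 | (273 − 182), so the pair is consistent; merging gives y ≡ 1477 (mod 11137), where 11137 = lcm(259, 301).
gcd(11137, 217) = 7 and 7 | (49 − 1477), so the pair is consistent; merging gives y ≡ 257628 (mod 345247), where 345247 = lcm(11137, 217).
The solution is unique modulo lcm(259, 301, 217) = 345247.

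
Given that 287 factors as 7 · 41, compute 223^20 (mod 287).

1

Mod 7: 223 ≡ 6; by Fermat, exponent reduces to 20 mod 6 = 2; 6^2 ≡ 1 (mod 7).
Mod 41: 223 ≡ 18; 18^20 ≡ 1 (mod 41).
Combine by CRT: x ≡ 1 (mod 7), x ≡ 1 (mod 41) ⇒ x ≡ 1 (mod 287).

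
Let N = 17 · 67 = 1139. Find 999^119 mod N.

Mod 17: 999 ≡ 13; by Fermat, exponent reduces to 119 mod 16 = 7; 13^7 ≡ 4 (mod 17).
Mod 67: 999 ≡ 61; by Fermat, exponent reduces to 119 mod 66 = 53; 61^53 ≡ 12 (mod 67).
Combine by CRT: x ≡ 4 (mod 17), x ≡ 12 (mod 67) ⇒ x ≡ 548 (mod 1139).

548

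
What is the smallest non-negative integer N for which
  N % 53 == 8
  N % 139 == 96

Combine the congruences pairwise.
From N ≡ 8 (mod 53) write N = 8 + 53t. Substituting into N ≡ 96 (mod 139) gives 53t ≡ 88 (mod 139), and since 53⁻¹ ≡ 21 (mod 139), t ≡ 41. Hence N ≡ 8 + 53·41 = 2181 (mod 7367).

2181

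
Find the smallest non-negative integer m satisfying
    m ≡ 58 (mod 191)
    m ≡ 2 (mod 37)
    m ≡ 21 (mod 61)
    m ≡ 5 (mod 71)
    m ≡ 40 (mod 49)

278913920

The moduli are pairwise coprime; N = 191·37·61·71·49 = 1499751673.
N/191 = 7852103; 7852103 ≡ 93 (mod 191); 93·76 ≡ 1, so inverse 76.
N/37 = 40533829; 40533829 ≡ 33 (mod 37); 33·9 ≡ 1, so inverse 9.
N/61 = 24586093; 24586093 ≡ 43 (mod 61); 43·44 ≡ 1, so inverse 44.
N/71 = 21123263; 21123263 ≡ 53 (mod 71); 53·67 ≡ 1, so inverse 67.
N/49 = 30607177; 30607177 ≡ 13 (mod 49); 13·34 ≡ 1, so inverse 34.
m ≡ 58·7852103·76 + 2·40533829·9 + 21·24586093·44 + 5·21123263·67 + 40·30607177·34 = 106761282703.
106761282703 mod 1499751673 = 278913920.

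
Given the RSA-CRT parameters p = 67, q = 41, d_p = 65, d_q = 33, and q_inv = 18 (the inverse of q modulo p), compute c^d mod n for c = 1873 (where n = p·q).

m₁ = c^(d_p) mod p: c ≡ 64 (mod 67), and 64^65 mod 67 = 22.
m₂ = c^(d_q) mod q: c ≡ 28 (mod 41), and 28^33 mod 41 = 11.
h = q_inv·(m₁ − m₂) mod p = 18·(22 − 11) mod 67 = 64.
m = m₂ + h·q = 11 + 64·41 = 2635.

2635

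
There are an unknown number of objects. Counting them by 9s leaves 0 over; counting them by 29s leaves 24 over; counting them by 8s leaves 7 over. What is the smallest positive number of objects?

1503

From N ≡ 0 (mod 9) write N = 0 + 9t. Substituting into N ≡ 24 (mod 29) gives 9t ≡ 24 (mod 29), and since 9⁻¹ ≡ 13 (mod 29), t ≡ 22. Hence N ≡ 0 + 9·22 = 198 (mod 261).
From N ≡ 198 (mod 261) write N = 198 + 261t. Substituting into N ≡ 7 (mod 8) gives 261t ≡ 1 (mod 8), and since 5⁻¹ ≡ 5 (mod 8), t ≡ 5. Hence N ≡ 198 + 261·5 = 1503 (mod 2088).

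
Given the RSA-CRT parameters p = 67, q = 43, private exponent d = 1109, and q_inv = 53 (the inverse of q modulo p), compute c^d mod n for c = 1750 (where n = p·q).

d_p = d mod (p−1) = 1109 mod 66 = 53; d_q = d mod (q−1) = 17.
m₁ = c^(d_p) mod p: c ≡ 8 (mod 67), and 8^53 mod 67 = 45.
m₂ = c^(d_q) mod q: c ≡ 30 (mod 43), and 30^17 mod 43 = 19.
h = q_inv·(m₁ − m₂) mod p = 53·(45 − 19) mod 67 = 38.
m = m₂ + h·q = 19 + 38·43 = 1653.

1653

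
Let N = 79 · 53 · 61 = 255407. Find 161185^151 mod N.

86902

Mod 79: 161185 ≡ 25; by Fermat, exponent reduces to 151 mod 78 = 73; 25^73 ≡ 2 (mod 79).
Mod 53: 161185 ≡ 12; by Fermat, exponent reduces to 151 mod 52 = 47; 12^47 ≡ 35 (mod 53).
Mod 61: 161185 ≡ 23; by Fermat, exponent reduces to 151 mod 60 = 31; 23^31 ≡ 38 (mod 61).
Combine by CRT: x ≡ 2 (mod 79), x ≡ 35 (mod 53), x ≡ 38 (mod 61) ⇒ x ≡ 86902 (mod 255407).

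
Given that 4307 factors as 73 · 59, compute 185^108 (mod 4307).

Mod 73: 185 ≡ 39; by Fermat, exponent reduces to 108 mod 72 = 36; 39^36 ≡ 72 (mod 73).
Mod 59: 185 ≡ 8; by Fermat, exponent reduces to 108 mod 58 = 50; 8^50 ≡ 27 (mod 59).
Combine by CRT: x ≡ 72 (mod 73), x ≡ 27 (mod 59) ⇒ x ≡ 145 (mod 4307).

145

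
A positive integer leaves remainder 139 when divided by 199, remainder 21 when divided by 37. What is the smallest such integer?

From N ≡ 139 (mod 199) write N = 139 + 199t. Substituting into N ≡ 21 (mod 37) gives 199t ≡ 30 (mod 37), and since 14⁻¹ ≡ 8 (mod 37), t ≡ 18. Hence N ≡ 139 + 199·18 = 3721 (mod 7363).

3721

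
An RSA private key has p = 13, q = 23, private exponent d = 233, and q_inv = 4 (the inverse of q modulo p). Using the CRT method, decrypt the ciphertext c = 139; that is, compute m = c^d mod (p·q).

d_p = d mod (p−1) = 233 mod 12 = 5; d_q = d mod (q−1) = 13.
m₁ = c^(d_p) mod p: c ≡ 9 (mod 13), and 9^5 mod 13 = 3.
m₂ = c^(d_q) mod q: c ≡ 1 (mod 23), and 1^13 mod 23 = 1.
h = q_inv·(m₁ − m₂) mod p = 4·(3 − 1) mod 13 = 8.
m = m₂ + h·q = 1 + 8·23 = 185.

185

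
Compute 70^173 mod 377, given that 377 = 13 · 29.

Mod 13: 70 ≡ 5; by Fermat, exponent reduces to 173 mod 12 = 5; 5^5 ≡ 5 (mod 13).
Mod 29: 70 ≡ 12; by Fermat, exponent reduces to 173 mod 28 = 5; 12^5 ≡ 12 (mod 29).
Combine by CRT: x ≡ 5 (mod 13), x ≡ 12 (mod 29) ⇒ x ≡ 70 (mod 377).

70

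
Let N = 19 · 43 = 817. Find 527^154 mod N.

Mod 19: 527 ≡ 14; by Fermat, exponent reduces to 154 mod 18 = 10; 14^10 ≡ 5 (mod 19).
Mod 43: 527 ≡ 11; by Fermat, exponent reduces to 154 mod 42 = 28; 11^28 ≡ 1 (mod 43).
Combine by CRT: x ≡ 5 (mod 19), x ≡ 1 (mod 43) ⇒ x ≡ 689 (mod 817).

689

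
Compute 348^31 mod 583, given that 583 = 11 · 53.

447

Mod 11: 348 ≡ 7; by Fermat, exponent reduces to 31 mod 10 = 1; 7^1 ≡ 7 (mod 11).
Mod 53: 348 ≡ 30; 30^31 ≡ 23 (mod 53).
Combine by CRT: x ≡ 7 (mod 11), x ≡ 23 (mod 53) ⇒ x ≡ 447 (mod 583).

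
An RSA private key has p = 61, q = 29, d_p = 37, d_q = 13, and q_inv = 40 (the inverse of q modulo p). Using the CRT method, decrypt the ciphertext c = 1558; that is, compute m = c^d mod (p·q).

1548

m₁ = c^(d_p) mod p: c ≡ 33 (mod 61), and 33^37 mod 61 = 23.
m₂ = c^(d_q) mod q: c ≡ 21 (mod 29), and 21^13 mod 29 = 11.
h = q_inv·(m₁ − m₂) mod p = 40·(23 − 11) mod 61 = 53.
m = m₂ + h·q = 11 + 53·29 = 1548.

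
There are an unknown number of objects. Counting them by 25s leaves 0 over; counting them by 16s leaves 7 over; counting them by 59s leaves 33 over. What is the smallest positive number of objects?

The moduli are pairwise coprime; M = 25·16·59 = 23600.
M/25 = 944; 944 ≡ 19 (mod 25); 19·4 ≡ 1, so inverse 4.
M/16 = 1475; 1475 ≡ 3 (mod 16); 3·11 ≡ 1, so inverse 11.
M/59 = 400; 400 ≡ 46 (mod 59); 46·9 ≡ 1, so inverse 9.
N ≡ 0·944·4 + 7·1475·11 + 33·400·9 = 232375.
232375 mod 23600 = 19975.

19975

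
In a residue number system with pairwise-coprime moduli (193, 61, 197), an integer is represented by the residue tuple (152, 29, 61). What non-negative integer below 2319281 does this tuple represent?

166132

From x ≡ 152 (mod 193) write x = 152 + 193t. Substituting into x ≡ 29 (mod 61) gives 193t ≡ 60 (mod 61), and since 10⁻¹ ≡ 55 (mod 61), t ≡ 6. Hence x ≡ 152 + 193·6 = 1310 (mod 11773).
From x ≡ 1310 (mod 11773) write x = 1310 + 11773t. Substituting into x ≡ 61 (mod 197) gives 11773t ≡ 130 (mod 197), and since 150⁻¹ ≡ 88 (mod 197), t ≡ 14. Hence x ≡ 1310 + 11773·14 = 166132 (mod 2319281).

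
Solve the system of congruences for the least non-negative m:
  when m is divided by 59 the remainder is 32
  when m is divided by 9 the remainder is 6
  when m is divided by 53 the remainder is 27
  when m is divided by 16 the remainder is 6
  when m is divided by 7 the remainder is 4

3058710

From m ≡ 32 (mod 59) write m = 32 + 59t. Substituting into m ≡ 6 (mod 9) gives 59t ≡ 1 (mod 9), and since 5⁻¹ ≡ 2 (mod 9), t ≡ 2. Hence m ≡ 32 + 59·2 = 150 (mod 531).
From m ≡ 150 (mod 531) write m = 150 + 531t. Substituting into m ≡ 27 (mod 53) gives 531t ≡ 36 (mod 53), and since 1⁻¹ ≡ 1 (mod 53), t ≡ 36. Hence m ≡ 150 + 531·36 = 19266 (mod 28143).
From m ≡ 19266 (mod 28143) write m = 19266 + 28143t. Substituting into m ≡ 6 (mod 16) gives 28143t ≡ 4 (mod 16), and since 15⁻¹ ≡ 15 (mod 16), t ≡ 12. Hence m ≡ 19266 + 28143·12 = 356982 (mod 450288).
From m ≡ 356982 (mod 450288) write m = 356982 + 450288t. Substituting into m ≡ 4 (mod 7) gives 450288t ≡ 1 (mod 7), and since 6⁻¹ ≡ 6 (mod 7), t ≡ 6. Hence m ≡ 356982 + 450288·6 = 3058710 (mod 3152016).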